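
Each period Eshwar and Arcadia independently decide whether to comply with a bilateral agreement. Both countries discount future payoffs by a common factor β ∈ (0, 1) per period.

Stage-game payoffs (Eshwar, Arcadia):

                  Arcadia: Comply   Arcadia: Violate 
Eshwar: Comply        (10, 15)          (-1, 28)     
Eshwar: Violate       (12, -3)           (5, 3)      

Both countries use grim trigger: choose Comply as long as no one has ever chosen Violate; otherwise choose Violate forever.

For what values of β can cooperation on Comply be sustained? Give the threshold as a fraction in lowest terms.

Eshwar's threshold: (12−10)/(12−5) = 2/7.
Arcadia's threshold: (28−15)/(28−3) = 13/25.
2/7 < 13/25, so Arcadia binds and β* = 13/25.

13/25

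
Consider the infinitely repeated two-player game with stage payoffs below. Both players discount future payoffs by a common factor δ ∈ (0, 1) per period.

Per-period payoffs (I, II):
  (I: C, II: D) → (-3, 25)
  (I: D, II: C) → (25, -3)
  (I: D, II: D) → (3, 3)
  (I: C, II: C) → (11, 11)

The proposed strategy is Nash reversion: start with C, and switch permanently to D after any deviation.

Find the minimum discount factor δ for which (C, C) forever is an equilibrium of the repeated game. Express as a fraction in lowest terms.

7/11

11/(1−δ) ≥ 25 + 3δ/(1−δ)
11 ≥ 25 − 22δ
δ ≥ 14/22 = 7/11.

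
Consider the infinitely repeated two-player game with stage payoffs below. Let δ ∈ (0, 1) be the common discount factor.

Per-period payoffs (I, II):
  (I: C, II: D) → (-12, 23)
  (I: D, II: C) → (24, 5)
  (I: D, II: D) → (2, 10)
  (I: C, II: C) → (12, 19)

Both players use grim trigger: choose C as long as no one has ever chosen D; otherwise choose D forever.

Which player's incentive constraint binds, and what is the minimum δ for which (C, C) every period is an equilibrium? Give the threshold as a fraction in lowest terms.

I; δ ≥ 6/11

For I: deviation gain 24−12 = 12, per-period punishment loss 12−2 = 10. IC gives δ ≥ 12/22 = 6/11.
For II: gain 4, loss 9 per period, so δ ≥ 4/13.
The tighter constraint is I's, so cooperation needs δ ≥ 6/11.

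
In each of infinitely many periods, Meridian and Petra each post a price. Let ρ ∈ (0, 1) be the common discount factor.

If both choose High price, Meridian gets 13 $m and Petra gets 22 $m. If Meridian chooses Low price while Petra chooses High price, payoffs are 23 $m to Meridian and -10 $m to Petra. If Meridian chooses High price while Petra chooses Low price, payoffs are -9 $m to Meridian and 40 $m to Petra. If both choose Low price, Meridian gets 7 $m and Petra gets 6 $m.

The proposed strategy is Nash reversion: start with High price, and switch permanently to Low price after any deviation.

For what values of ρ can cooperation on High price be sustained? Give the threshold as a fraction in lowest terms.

5/8

Meridian's threshold: (23−13)/(23−7) = 5/8.
Petra's threshold: (40−22)/(40−6) = 9/17.
5/8 > 9/17, so Meridian binds and ρ* = 5/8.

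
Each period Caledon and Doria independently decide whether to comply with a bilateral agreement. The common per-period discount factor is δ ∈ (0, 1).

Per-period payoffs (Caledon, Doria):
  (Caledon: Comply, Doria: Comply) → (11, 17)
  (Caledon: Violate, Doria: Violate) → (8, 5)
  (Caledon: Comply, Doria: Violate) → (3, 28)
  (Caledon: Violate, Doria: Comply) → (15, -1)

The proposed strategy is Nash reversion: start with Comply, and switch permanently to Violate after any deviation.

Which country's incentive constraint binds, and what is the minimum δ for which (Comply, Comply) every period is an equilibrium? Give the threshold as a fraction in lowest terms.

Caledon; δ ≥ 4/7

For Caledon: deviation gain 15−11 = 4, per-period punishment loss 11−8 = 3. IC gives δ ≥ 4/7.
For Doria: gain 11, loss 12 per period, so δ ≥ 11/23.
The tighter constraint is Caledon's, so cooperation needs δ ≥ 4/7.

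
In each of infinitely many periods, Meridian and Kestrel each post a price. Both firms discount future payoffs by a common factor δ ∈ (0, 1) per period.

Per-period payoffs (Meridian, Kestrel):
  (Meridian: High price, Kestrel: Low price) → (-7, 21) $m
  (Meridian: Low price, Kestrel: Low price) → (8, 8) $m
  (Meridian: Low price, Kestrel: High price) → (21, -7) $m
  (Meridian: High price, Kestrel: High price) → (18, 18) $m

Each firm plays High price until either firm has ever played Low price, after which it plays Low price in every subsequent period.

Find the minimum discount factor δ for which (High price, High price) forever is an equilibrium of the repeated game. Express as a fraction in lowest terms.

3/13

18/(1−δ) ≥ 21 + 8δ/(1−δ)
18 ≥ 21 − 13δ
δ ≥ 3/13.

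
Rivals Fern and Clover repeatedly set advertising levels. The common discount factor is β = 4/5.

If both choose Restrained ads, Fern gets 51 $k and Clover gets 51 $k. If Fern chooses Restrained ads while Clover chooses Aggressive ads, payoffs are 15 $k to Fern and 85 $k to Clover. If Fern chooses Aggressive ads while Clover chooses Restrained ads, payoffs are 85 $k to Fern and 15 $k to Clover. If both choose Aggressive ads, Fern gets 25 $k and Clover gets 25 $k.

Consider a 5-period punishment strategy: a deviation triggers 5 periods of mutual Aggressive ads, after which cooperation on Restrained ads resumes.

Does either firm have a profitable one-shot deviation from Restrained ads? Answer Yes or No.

A one-shot deviation gives 85 now, then 25 for 5 periods, then back to 51.
Gain from deviating: (85−51) today; loss: (51−25) in each of the next 5 periods.
No-deviation condition: (51−25)(β+…+β^5) ≥ 85−51, i.e. β+…+β^5 ≥ 17/13.
At β = 4/5: β+…+β^5 = 2.6893 ≥ 1.3077.
So cooperation is sustainable.

No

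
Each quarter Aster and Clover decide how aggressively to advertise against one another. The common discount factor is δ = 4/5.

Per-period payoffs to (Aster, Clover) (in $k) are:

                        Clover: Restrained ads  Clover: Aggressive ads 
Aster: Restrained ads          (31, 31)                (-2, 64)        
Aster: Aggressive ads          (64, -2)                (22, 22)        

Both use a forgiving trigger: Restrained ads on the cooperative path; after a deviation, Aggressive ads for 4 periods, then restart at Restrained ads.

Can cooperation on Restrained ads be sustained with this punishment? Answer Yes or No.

No

IC: δ+…+δ^4 ≥ (64−31)/(31−22) = 11/3.
At δ = 4/5: partial sum = 2.3616 < 3.6667. Cooperation not sustainable.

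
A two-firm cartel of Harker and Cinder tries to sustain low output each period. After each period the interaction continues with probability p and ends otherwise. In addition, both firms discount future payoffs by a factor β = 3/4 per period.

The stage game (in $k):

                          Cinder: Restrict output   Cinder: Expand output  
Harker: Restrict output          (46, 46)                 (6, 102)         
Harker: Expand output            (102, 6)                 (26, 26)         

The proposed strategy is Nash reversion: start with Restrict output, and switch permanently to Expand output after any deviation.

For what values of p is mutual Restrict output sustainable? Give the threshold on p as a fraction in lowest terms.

56/57

With continuation probability p and discount β, the effective per-period discount factor is βp.
Grim-trigger IC: βp ≥ (102−46)/(102−26) = 14/19.
So p ≥ (14/19)/(3/4) = 56/57.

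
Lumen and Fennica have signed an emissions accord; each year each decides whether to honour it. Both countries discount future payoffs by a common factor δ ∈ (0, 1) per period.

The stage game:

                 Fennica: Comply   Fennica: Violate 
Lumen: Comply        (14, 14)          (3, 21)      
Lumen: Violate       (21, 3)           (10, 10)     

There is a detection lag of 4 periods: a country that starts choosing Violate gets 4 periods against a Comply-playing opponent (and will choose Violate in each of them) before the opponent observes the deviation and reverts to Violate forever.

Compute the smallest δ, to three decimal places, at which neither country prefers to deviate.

0.893

The best deviation is to choose Violate for all 4 undetected periods, earning 21 each, then 10 forever once detected.
Deviation value: 21(1−δ^4)/(1−δ) + 10δ^4/(1−δ); cooperation value: 14/(1−δ).
IC: 14 ≥ 21(1−δ^4) + 10δ^4 = 21 − 11δ^4.
So δ^4 ≥ 7/11, giving δ ≥ (7/11)^(1/4) ≈ 0.893.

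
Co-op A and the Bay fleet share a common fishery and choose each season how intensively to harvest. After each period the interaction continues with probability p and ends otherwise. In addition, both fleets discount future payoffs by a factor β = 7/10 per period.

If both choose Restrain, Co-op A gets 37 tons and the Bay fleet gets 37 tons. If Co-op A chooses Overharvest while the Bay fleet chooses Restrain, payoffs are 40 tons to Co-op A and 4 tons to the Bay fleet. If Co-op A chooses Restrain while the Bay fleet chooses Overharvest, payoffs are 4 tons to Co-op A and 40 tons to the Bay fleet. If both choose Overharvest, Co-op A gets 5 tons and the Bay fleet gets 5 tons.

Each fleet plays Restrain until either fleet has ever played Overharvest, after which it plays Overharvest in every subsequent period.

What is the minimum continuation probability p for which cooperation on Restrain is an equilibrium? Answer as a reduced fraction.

6/49

Expected continuation weight on next period's payoff is β·p = 7/10·p, which plays the role of the discount factor.
Cooperation requires 7/10·p ≥ (40−37)/(40−5) = 3/35, hence p ≥ 6/49.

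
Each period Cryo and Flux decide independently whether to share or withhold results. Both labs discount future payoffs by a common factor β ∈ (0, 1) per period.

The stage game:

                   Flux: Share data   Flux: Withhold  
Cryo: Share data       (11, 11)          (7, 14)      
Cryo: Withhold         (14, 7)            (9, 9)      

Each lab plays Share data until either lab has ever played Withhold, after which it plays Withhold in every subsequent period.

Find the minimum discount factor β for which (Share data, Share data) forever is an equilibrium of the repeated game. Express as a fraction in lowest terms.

Cooperation forever yields 11 each period: 11/(1−β).
Deviating yields 14 once, then 9 forever: 14 + 9β/(1−β).
No profitable deviation requires 11/(1−β) ≥ 14 + 9β/(1−β).
Multiplying by (1−β): 11 ≥ 14(1−β) + 9β = 14 − 5β.
So 5β ≥ 3, i.e. β ≥ 3/5.

3/5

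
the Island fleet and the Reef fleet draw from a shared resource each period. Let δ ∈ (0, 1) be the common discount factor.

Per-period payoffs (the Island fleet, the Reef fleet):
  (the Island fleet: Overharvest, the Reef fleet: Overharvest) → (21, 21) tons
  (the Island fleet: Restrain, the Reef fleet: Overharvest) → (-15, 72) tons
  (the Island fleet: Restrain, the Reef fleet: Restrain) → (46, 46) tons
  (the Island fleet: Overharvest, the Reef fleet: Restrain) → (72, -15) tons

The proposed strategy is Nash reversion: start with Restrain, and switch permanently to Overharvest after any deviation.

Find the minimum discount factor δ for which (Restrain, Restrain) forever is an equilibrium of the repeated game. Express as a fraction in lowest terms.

26/51

Under grim trigger the critical discount factor is (T−C)/(T−P) with T = 72, C = 46, P = 21.
δ* = (72−46)/(72−21) = 26/51.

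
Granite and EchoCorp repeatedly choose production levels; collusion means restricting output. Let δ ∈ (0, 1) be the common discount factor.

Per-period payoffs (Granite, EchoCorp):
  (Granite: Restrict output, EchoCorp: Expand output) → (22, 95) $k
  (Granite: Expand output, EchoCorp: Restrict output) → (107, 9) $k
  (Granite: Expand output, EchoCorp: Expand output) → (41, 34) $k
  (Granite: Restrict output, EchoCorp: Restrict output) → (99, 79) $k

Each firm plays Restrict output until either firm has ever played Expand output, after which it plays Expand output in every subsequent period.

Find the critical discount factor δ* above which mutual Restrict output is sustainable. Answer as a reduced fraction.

For Granite: deviation gain 107−99 = 8, per-period punishment loss 99−41 = 58. IC gives δ ≥ 8/66 = 4/33.
For EchoCorp: gain 16, loss 45 per period, so δ ≥ 16/61.
The tighter constraint is EchoCorp's, so cooperation needs δ ≥ 16/61.

16/61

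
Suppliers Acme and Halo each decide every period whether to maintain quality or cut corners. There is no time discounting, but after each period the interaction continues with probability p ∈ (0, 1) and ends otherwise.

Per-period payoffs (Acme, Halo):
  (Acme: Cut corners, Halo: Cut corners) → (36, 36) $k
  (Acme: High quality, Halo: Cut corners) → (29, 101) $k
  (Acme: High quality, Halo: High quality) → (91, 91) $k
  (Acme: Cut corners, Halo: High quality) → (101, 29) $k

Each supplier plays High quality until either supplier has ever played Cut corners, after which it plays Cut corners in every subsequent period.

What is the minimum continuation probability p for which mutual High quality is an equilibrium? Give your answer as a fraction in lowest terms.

2/13

With no time discounting, the continuation probability p plays the role of the discount factor.
Grim-trigger IC: 91/(1−p) ≥ 101 + 36p/(1−p) ⇒ p ≥ (101−91)/(101−36) = 2/13.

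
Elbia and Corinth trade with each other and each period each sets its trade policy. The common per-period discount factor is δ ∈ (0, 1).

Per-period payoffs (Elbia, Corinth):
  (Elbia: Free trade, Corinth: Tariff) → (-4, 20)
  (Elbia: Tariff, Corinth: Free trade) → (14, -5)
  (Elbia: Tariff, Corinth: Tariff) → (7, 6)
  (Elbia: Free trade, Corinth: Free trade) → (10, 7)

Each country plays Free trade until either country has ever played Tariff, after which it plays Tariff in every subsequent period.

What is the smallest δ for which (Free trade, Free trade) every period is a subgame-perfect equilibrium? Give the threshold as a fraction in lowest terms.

Elbia's threshold: (14−10)/(14−7) = 4/7.
Corinth's threshold: (20−7)/(20−6) = 13/14.
4/7 < 13/14, so Corinth binds and δ* = 13/14.

13/14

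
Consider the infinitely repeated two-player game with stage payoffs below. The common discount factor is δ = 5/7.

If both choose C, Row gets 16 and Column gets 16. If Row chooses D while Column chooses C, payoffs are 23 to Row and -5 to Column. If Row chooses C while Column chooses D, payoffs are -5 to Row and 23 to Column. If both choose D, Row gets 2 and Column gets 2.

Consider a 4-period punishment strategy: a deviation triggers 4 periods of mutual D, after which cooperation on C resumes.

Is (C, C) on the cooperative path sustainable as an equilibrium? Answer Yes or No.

A one-shot deviation gives 23 now, then 2 for 4 periods, then back to 16.
Gain from deviating: (23−16) today; loss: (16−2) in each of the next 4 periods.
No-deviation condition: (16−2)(δ+…+δ^4) ≥ 23−16, i.e. δ+…+δ^4 ≥ 1/2.
At δ = 5/7: δ+…+δ^4 = 1.8492 ≥ 0.5000.
So cooperation is sustainable.

Yes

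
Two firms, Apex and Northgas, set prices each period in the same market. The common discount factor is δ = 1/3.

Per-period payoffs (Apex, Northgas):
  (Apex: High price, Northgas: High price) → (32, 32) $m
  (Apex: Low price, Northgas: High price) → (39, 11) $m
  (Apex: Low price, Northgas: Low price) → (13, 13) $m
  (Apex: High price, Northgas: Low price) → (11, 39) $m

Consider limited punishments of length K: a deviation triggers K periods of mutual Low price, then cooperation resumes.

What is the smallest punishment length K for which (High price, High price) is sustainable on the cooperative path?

2

IC: δ(1−δ^K)/(1−δ) ≥ (39−32)/(32−13) = 7/19.
With δ = 1/3: need 1 − δ^K ≥ 7/19·(1−1/3)/(1/3), i.e. δ^K ≤ 0.2632.
Since (1/3)^1 = 0.3333 and (1/3)^2 = 0.1111, the smallest such K is 2.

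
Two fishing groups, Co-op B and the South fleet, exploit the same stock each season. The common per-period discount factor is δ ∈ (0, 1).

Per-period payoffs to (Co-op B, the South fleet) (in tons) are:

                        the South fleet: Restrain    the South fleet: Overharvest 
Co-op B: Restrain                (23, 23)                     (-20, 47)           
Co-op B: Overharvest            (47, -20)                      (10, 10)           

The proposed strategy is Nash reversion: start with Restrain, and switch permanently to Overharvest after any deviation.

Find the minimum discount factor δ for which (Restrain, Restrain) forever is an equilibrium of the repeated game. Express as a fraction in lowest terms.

24/37

Under grim trigger the critical discount factor is (T−C)/(T−P) with T = 47, C = 23, P = 10.
δ* = (47−23)/(47−10) = 24/37.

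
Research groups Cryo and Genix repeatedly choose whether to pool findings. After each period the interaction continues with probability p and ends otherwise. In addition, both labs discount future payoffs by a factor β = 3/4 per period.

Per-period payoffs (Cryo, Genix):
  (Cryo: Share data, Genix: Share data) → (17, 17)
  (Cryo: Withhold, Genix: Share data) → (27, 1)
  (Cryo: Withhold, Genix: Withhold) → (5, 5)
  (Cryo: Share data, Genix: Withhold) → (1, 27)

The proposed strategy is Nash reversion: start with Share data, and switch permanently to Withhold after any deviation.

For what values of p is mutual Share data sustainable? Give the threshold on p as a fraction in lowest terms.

Expected continuation weight on next period's payoff is β·p = 3/4·p, which plays the role of the discount factor.
Cooperation requires 3/4·p ≥ (27−17)/(27−5) = 5/11, hence p ≥ 20/33.

20/33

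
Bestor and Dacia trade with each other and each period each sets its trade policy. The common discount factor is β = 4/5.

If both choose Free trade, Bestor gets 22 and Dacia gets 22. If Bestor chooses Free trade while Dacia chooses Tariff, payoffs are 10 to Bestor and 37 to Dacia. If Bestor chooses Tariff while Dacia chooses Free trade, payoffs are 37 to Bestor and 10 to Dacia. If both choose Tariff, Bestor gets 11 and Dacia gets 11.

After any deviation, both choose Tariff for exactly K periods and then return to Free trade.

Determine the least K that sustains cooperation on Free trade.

IC: β(1−β^K)/(1−β) ≥ (37−22)/(22−11) = 15/11.
With β = 4/5: need 1 − β^K ≥ 15/11·(1−4/5)/(4/5), i.e. β^K ≤ 0.6591.
Since (4/5)^1 = 0.8000 and (4/5)^2 = 0.6400, the smallest such K is 2.

2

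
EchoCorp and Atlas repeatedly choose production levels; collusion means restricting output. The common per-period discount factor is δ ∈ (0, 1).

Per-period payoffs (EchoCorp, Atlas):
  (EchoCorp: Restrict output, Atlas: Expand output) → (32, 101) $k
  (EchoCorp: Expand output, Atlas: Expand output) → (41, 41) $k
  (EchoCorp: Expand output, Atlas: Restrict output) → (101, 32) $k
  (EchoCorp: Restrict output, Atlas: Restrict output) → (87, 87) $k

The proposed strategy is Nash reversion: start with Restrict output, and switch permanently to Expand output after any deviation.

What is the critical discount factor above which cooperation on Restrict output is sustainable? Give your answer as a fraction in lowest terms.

7/30

One-period gain from deviating is 101 − 87 = 14. The loss is 87 − 41 = 46 in every subsequent period, with present value 46·δ/(1−δ).
Deviation is unprofitable when 46·δ/(1−δ) ≥ 14, i.e. δ/(1−δ) ≥ 7/23.
Equivalently δ ≥ 14/(14+46) = 7/30.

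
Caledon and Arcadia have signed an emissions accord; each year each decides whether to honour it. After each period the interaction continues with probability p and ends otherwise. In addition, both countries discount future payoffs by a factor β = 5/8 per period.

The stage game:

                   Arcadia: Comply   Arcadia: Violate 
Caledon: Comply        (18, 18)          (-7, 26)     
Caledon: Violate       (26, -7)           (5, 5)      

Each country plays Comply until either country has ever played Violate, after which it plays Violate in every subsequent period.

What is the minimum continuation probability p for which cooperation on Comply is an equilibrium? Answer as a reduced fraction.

64/105

Expected continuation weight on next period's payoff is β·p = 5/8·p, which plays the role of the discount factor.
Cooperation requires 5/8·p ≥ (26−18)/(26−5) = 8/21, hence p ≥ 64/105.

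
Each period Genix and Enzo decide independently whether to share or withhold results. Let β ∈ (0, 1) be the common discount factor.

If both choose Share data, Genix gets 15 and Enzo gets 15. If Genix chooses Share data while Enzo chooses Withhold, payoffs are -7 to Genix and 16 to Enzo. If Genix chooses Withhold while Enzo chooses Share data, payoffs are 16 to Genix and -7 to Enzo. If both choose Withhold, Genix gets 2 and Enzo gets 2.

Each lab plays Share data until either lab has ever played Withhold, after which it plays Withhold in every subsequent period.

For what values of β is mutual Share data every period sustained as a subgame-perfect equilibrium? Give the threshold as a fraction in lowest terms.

15/(1−β) ≥ 16 + 2β/(1−β)
15 ≥ 16 − 14β
β ≥ 1/14.

1/14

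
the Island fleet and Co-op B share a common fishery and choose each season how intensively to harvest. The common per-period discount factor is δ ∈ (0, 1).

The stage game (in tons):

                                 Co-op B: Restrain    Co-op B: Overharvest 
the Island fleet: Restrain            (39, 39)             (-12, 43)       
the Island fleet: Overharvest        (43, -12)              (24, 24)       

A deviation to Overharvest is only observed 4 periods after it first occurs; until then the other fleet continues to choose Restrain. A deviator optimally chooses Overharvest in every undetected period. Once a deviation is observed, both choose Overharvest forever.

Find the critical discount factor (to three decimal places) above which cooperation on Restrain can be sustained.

0.677

A deviator earns 43 for 4 periods, then 24 forever; cooperating earns 39 forever. Multiplying the IC by (1−δ):
39 ≥ 43(1−δ^4) + 24δ^4, so 19·δ^4 ≥ 4 and δ^4 ≥ 4/19.
δ ≥ (4/19)^(1/4) ≈ 0.677.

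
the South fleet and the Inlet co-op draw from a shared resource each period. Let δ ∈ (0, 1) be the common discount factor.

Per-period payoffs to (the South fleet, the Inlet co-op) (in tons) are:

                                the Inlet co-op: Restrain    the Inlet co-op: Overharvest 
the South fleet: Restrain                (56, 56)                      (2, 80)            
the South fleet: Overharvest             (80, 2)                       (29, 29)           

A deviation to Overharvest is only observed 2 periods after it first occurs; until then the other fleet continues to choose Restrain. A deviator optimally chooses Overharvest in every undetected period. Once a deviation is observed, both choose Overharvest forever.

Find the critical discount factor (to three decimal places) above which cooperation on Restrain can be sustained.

The best deviation is to choose Overharvest for all 2 undetected periods, earning 80 each, then 29 forever once detected.
Deviation value: 80(1−δ^2)/(1−δ) + 29δ^2/(1−δ); cooperation value: 56/(1−δ).
IC: 56 ≥ 80(1−δ^2) + 29δ^2 = 80 − 51δ^2.
So δ^2 ≥ 24/51 = 8/17, giving δ ≥ (8/17)^(1/2) ≈ 0.686.

0.686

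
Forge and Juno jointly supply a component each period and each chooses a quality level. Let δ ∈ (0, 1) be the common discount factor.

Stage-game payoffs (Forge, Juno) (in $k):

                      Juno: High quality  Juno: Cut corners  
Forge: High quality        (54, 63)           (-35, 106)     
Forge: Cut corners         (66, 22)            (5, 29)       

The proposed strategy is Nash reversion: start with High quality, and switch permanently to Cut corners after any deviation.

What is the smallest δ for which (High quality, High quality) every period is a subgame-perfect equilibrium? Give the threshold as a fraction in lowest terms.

43/77

Forge: cooperation gives 54 each period; deviation gives 66 once then 5 forever.
  54/(1−δ) ≥ 66 + 5δ/(1−δ) ⇒ δ ≥ 12/61.
Juno: cooperation gives 63 each period; deviation gives 106 once then 29 forever.
  δ ≥ 43/77.
Both must hold, so the binding constraint is Juno's: δ ≥ 43/77.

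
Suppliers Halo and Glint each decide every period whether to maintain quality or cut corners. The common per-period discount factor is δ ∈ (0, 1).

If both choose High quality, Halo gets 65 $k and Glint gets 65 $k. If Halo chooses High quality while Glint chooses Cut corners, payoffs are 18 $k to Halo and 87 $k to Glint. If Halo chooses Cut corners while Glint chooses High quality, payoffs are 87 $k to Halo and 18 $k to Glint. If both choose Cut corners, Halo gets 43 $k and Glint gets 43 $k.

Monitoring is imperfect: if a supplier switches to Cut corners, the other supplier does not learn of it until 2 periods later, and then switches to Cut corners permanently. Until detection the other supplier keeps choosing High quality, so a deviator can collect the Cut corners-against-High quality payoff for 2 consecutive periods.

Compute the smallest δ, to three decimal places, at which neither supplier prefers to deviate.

0.707

A deviator earns 87 for 2 periods, then 43 forever; cooperating earns 65 forever. Multiplying the IC by (1−δ):
65 ≥ 87(1−δ^2) + 43δ^2, so 44·δ^2 ≥ 22 and δ^2 ≥ 1/2.
δ ≥ (1/2)^(1/2) ≈ 0.707.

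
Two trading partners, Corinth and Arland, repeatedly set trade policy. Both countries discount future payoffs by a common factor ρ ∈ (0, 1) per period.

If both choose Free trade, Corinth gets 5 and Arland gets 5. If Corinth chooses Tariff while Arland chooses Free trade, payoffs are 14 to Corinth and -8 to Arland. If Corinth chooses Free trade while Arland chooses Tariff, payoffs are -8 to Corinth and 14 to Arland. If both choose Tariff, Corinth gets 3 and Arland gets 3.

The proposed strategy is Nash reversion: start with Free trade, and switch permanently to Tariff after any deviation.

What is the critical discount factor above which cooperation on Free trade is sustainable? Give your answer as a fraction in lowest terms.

9/11

Under grim trigger the critical discount factor is (T−C)/(T−P) with T = 14, C = 5, P = 3.
ρ* = (14−5)/(14−3) = 9/11.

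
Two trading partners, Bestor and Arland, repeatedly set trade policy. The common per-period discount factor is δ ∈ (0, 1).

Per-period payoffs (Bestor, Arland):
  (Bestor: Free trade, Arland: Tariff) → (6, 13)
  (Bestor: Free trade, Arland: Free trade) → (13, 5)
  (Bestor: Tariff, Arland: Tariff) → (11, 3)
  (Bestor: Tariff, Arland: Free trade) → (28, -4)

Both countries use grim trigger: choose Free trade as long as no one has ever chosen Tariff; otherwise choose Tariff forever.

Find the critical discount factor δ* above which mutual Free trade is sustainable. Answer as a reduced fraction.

For Bestor: deviation gain 28−13 = 15, per-period punishment loss 13−11 = 2. IC gives δ ≥ 15/17.
For Arland: gain 8, loss 2 per period, so δ ≥ 8/10 = 4/5.
The tighter constraint is Bestor's, so cooperation needs δ ≥ 15/17.

15/17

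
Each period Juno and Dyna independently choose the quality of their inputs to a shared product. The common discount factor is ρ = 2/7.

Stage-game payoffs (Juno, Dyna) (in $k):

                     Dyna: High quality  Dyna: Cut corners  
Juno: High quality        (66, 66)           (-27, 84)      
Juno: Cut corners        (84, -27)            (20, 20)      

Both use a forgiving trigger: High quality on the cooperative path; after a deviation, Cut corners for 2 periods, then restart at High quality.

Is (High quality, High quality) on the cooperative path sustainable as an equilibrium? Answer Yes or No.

IC: ρ+…+ρ^2 ≥ (84−66)/(66−20) = 9/23.
At ρ = 2/7: partial sum = 0.3673 < 0.3913. Cooperation not sustainable.

No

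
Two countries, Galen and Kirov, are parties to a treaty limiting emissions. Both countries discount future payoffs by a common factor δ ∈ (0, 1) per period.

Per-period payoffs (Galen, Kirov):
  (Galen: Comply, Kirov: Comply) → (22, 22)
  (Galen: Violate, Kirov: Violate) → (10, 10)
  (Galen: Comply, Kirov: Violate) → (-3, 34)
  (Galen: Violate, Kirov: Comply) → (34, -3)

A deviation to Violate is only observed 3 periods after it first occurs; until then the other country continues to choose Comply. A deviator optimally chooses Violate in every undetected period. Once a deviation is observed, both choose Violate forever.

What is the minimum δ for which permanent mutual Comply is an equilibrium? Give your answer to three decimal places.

The best deviation is to choose Violate for all 3 undetected periods, earning 34 each, then 10 forever once detected.
Deviation value: 34(1−δ^3)/(1−δ) + 10δ^3/(1−δ); cooperation value: 22/(1−δ).
IC: 22 ≥ 34(1−δ^3) + 10δ^3 = 34 − 24δ^3.
So δ^3 ≥ 12/24 = 1/2, giving δ ≥ (1/2)^(1/3) ≈ 0.794.

0.794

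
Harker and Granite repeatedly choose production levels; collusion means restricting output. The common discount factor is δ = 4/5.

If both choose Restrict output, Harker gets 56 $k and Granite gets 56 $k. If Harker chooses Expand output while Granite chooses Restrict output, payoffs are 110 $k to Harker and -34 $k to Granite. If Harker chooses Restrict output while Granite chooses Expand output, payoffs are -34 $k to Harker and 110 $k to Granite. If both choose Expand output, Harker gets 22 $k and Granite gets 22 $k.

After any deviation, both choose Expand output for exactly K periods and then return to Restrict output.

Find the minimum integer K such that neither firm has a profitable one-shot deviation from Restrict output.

IC: δ(1−δ^K)/(1−δ) ≥ (110−56)/(56−22) = 27/17.
With δ = 4/5: need 1 − δ^K ≥ 27/17·(1−4/5)/(4/5), i.e. δ^K ≤ 0.6029.
Since (4/5)^2 = 0.6400 and (4/5)^3 = 0.5120, the smallest such K is 3.

3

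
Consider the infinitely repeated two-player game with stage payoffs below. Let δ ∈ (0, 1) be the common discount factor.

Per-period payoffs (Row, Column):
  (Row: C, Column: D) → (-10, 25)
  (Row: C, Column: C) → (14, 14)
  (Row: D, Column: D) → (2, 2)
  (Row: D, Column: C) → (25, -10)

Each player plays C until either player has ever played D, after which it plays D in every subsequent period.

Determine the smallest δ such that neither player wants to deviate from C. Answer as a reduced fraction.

Cooperation forever yields 14 each period: 14/(1−δ).
Deviating yields 25 once, then 2 forever: 25 + 2δ/(1−δ).
No profitable deviation requires 14/(1−δ) ≥ 25 + 2δ/(1−δ).
Multiplying by (1−δ): 14 ≥ 25(1−δ) + 2δ = 25 − 23δ.
So 23δ ≥ 11, i.e. δ ≥ 11/23.

11/23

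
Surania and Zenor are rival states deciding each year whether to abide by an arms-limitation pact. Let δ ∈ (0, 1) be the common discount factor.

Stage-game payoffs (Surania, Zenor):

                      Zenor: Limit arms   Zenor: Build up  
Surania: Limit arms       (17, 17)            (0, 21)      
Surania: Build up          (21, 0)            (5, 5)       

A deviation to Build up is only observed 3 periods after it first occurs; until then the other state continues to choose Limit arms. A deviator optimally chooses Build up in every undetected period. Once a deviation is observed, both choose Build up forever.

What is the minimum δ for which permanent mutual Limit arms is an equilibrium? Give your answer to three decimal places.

Deviating for the 3 undetected periods gains 21−17 = 4 per period over cooperation, then loses 17−5 = 12 per period forever once punishment starts.
Gain: 4(1 + δ + … + δ^2); loss: 12·δ^3/(1−δ).
No profitable deviation ⇔ 4(1−δ^3) ≤ 12·δ^3, i.e. δ^3 ≥ 4/(4+12) = 1/4.
Hence δ ≥ (1/4)^(1/3) ≈ 0.630.

0.630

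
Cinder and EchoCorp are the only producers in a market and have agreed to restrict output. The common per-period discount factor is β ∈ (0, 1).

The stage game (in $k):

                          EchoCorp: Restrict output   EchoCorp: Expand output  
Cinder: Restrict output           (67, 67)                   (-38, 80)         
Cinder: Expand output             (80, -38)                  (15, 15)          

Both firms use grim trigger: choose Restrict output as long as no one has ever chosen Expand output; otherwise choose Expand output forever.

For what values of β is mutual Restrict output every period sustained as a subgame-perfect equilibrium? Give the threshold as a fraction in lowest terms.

Under grim trigger the critical discount factor is (T−C)/(T−P) with T = 80, C = 67, P = 15.
β* = (80−67)/(80−15) = 13/65 = 1/5.

1/5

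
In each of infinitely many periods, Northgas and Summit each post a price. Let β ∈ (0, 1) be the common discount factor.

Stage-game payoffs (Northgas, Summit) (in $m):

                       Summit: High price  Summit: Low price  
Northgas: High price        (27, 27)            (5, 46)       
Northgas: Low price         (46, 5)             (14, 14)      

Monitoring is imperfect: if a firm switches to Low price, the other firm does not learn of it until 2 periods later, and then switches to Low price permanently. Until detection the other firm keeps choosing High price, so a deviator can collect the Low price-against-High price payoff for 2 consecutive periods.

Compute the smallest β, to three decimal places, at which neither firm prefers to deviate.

Deviating for the 2 undetected periods gains 46−27 = 19 per period over cooperation, then loses 27−14 = 13 per period forever once punishment starts.
Gain: 19(1 + β + … + β^1); loss: 13·β^2/(1−β).
No profitable deviation ⇔ 19(1−β^2) ≤ 13·β^2, i.e. β^2 ≥ 19/(19+13) = 19/32.
Hence β ≥ (19/32)^(1/2) ≈ 0.771.

0.771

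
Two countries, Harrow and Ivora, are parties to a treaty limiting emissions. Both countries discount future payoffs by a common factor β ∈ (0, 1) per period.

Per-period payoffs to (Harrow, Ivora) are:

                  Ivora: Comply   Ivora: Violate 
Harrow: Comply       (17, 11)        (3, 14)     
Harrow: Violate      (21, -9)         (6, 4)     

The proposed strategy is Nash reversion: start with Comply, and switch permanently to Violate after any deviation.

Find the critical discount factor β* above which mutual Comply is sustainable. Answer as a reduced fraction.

3/10

Harrow: cooperation gives 17 each period; deviation gives 21 once then 6 forever.
  17/(1−β) ≥ 21 + 6β/(1−β) ⇒ β ≥ 4/15.
Ivora: cooperation gives 11 each period; deviation gives 14 once then 4 forever.
  β ≥ 3/10.
Both must hold, so the binding constraint is Ivora's: β ≥ 3/10.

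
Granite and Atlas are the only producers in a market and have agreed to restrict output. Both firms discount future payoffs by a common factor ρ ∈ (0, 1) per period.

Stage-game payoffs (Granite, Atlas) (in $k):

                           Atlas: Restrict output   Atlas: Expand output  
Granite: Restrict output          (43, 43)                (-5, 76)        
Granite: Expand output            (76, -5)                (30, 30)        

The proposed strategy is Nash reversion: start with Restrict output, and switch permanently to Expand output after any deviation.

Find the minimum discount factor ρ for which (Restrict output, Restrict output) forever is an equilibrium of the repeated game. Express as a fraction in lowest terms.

One-period gain from deviating is 76 − 43 = 33. The loss is 43 − 30 = 13 in every subsequent period, with present value 13·ρ/(1−ρ).
Deviation is unprofitable when 13·ρ/(1−ρ) ≥ 33, i.e. ρ/(1−ρ) ≥ 33/13.
Equivalently ρ ≥ 33/(33+13) = 33/46.

33/46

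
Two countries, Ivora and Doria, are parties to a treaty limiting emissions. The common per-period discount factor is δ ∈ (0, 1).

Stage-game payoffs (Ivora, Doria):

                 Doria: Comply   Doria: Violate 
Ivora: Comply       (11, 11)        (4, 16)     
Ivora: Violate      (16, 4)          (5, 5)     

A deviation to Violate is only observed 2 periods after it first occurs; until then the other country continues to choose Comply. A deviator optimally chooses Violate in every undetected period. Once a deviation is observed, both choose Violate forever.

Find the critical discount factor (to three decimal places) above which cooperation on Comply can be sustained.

The best deviation is to choose Violate for all 2 undetected periods, earning 16 each, then 5 forever once detected.
Deviation value: 16(1−δ^2)/(1−δ) + 5δ^2/(1−δ); cooperation value: 11/(1−δ).
IC: 11 ≥ 16(1−δ^2) + 5δ^2 = 16 − 11δ^2.
So δ^2 ≥ 5/11, giving δ ≥ (5/11)^(1/2) ≈ 0.674.

0.674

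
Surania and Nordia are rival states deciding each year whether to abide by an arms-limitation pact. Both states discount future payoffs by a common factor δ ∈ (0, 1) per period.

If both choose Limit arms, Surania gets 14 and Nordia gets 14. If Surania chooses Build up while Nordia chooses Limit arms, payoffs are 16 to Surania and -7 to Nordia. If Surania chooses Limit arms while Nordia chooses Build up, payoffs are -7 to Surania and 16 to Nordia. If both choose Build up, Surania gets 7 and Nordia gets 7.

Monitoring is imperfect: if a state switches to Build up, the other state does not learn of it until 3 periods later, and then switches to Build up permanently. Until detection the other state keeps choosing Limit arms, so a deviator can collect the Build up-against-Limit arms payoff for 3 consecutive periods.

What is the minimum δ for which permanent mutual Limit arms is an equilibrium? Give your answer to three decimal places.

0.606

The best deviation is to choose Build up for all 3 undetected periods, earning 16 each, then 7 forever once detected.
Deviation value: 16(1−δ^3)/(1−δ) + 7δ^3/(1−δ); cooperation value: 14/(1−δ).
IC: 14 ≥ 16(1−δ^3) + 7δ^3 = 16 − 9δ^3.
So δ^3 ≥ 2/9, giving δ ≥ (2/9)^(1/3) ≈ 0.606.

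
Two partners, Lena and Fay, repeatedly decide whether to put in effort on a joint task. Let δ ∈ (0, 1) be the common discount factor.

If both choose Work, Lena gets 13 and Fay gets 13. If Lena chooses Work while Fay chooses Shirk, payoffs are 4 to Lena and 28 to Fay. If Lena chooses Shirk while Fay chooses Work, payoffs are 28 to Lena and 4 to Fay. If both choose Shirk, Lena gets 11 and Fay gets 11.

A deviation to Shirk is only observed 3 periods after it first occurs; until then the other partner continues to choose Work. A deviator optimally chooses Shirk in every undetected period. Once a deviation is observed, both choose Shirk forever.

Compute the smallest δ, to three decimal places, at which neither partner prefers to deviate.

0.959

A deviator earns 28 for 3 periods, then 11 forever; cooperating earns 13 forever. Multiplying the IC by (1−δ):
13 ≥ 28(1−δ^3) + 11δ^3, so 17·δ^3 ≥ 15 and δ^3 ≥ 15/17.
δ ≥ (15/17)^(1/3) ≈ 0.959.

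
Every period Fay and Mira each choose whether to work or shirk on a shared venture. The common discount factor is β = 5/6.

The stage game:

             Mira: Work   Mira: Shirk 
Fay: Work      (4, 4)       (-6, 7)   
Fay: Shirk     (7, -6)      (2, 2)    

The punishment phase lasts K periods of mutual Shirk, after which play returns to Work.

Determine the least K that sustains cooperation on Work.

No profitable deviation requires (4−2)(β+…+β^K) ≥ 7−4, i.e. β+…+β^K ≥ 3/2 ≈ 1.5000.
With β = 5/6, the partial sums are K=1: 0.8333, K=2: 1.5278.
K = 2 is the first length at which the sum reaches 1.5000.

2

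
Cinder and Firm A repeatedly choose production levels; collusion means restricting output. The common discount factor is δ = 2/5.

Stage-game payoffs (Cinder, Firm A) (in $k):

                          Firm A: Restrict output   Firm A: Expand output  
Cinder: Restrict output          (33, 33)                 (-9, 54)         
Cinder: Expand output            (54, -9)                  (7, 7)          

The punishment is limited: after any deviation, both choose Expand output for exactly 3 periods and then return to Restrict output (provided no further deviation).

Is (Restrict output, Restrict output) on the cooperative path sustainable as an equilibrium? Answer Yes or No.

No

IC: δ+…+δ^3 ≥ (54−33)/(33−7) = 21/26.
At δ = 2/5: partial sum = 0.6240 < 0.8077. Cooperation not sustainable.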